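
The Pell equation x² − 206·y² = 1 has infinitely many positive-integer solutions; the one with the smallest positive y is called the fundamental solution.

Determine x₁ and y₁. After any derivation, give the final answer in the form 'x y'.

d=206: √d = [14; 2,1,5,14,5,1,2,28] (ℓ=8, even), read p_7/q_7
i=0: a=14 ⇒ p=14, q=1
i=1: a=2 ⇒ p=29, q=2
…
i=6: a=1 ⇒ p=20998, q=1463
i=7: a=2 ⇒ p=59535, q=4148
→ (59535, 4148).  Check: 59535²=3544416225, 206·4148²=3544416224, difference 1.

59535 4148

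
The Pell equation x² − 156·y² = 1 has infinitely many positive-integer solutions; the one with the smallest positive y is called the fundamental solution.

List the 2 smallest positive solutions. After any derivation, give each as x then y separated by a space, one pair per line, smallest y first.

25 2
1249 100

√156 = [12; 2,24, …], period ℓ=2 (even) → k=1
step 0: (12, 1)  from 12·(1,0) + (0,1)
step 1: (25, 2)  from 2·(12,1) + (1,0)
fundamental: x₁=25, y₁=2  (since 625 − 156·4 = 1)
(x_2, y_2) = (25·25 + 156·2·2, 25·2 + 2·25) = (1249, 100)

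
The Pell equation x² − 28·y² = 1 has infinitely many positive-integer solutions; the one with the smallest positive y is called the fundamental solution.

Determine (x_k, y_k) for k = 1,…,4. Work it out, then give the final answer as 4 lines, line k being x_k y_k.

127 24
32257 6096
8193151 1548360
2081028097 393277344

√28 → a₀=5, period (3,2,3,10); ℓ=4 even so k=3
i=0: a=5 ⇒ p=5, q=1
i=1: a=3 ⇒ p=16, q=3
i=2: a=2 ⇒ p=37, q=7
i=3: a=3 ⇒ p=127, q=24
(x₁, y₁) = (127, 24);  127² − 28·24² = 1 ✓
(127+24√28)^2 = 32257 + 6096√28
(127+24√28)^3 = 8193151 + 1548360√28
(127+24√28)^4 = 2081028097 + 393277344√28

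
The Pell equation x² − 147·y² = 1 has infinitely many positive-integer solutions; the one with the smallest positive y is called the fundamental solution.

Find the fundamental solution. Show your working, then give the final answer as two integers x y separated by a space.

√147 = [12; 8,24, …], period ℓ=2 (even) → k=1
i=0: a=12 ⇒ p=12, q=1
i=1: a=8 ⇒ p=97, q=8
fundamental: x₁=97, y₁=8  (since 9409 − 147·64 = 1)

97 8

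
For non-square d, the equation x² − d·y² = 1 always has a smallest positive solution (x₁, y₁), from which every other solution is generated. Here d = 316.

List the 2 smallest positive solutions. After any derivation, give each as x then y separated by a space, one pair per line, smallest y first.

12799 720
327628801 18430560

d=316: √d = [17; 1,3,2,8,2,3,1,34] (ℓ=8, even), read p_7/q_7
k=0  a_k=17  p_k/q_k = 17/1
k=1  a_k=1  p_k/q_k = 18/1
k=2  a_k=3  p_k/q_k = 71/4
…
k=4  a_k=8  p_k/q_k = 1351/76
k=5  a_k=2  p_k/q_k = 2862/161
k=6  a_k=3  p_k/q_k = 9937/559
k=7  a_k=1  p_k/q_k = 12799/720
(x₁, y₁) = (12799, 720);  12799² − 316·720² = 1 ✓
k=2:  x_2 = 12799·12799+316·720·720 = 327628801,  y_2 = 12799·720+720·12799 = 18430560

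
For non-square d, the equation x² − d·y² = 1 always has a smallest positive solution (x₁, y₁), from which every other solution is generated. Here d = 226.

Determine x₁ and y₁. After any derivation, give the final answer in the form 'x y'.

[15; 30] for √226; ℓ=1 ⇒ convergent index 1
i=0: a=15 ⇒ p=15, q=1
i=1: a=30 ⇒ p=451, q=30
→ (451, 30).  Check: 451²=203401, 226·30²=203400, difference 1.

451 30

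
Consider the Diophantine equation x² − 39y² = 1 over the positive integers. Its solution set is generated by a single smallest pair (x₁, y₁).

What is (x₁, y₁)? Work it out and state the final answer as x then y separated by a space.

25 4

√39 → a₀=6, period (4,12); ℓ=2 even so k=1
k=0  a_k=6  p_k/q_k = 6/1
k=1  a_k=4  p_k/q_k = 25/4
(x₁, y₁) = (25, 4);  25² − 39·4² = 1 ✓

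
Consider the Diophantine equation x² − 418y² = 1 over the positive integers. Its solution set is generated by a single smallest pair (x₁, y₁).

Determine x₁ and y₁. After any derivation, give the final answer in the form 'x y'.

√418 → a₀=20, period (2,4,20,4,2,40); ℓ=6 even so k=5
k=0  a_k=20  p_k/q_k = 20/1
…
k=3  a_k=20  p_k/q_k = 3721/182
k=4  a_k=4  p_k/q_k = 15068/737
k=5  a_k=2  p_k/q_k = 33857/1656
(x₁, y₁) = (33857, 1656);  33857² − 418·1656² = 1 ✓

33857 1656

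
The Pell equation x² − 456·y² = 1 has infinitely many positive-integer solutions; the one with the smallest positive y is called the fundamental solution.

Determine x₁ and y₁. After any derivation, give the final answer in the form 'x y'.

√456 → a₀=21, period (2,1,4,1,2,42); ℓ=6 even so k=5
k=0  a_k=21  p_k/q_k = 21/1
k=1  a_k=2  p_k/q_k = 43/2
k=2  a_k=1  p_k/q_k = 64/3
k=3  a_k=4  p_k/q_k = 299/14
k=4  a_k=1  p_k/q_k = 363/17
k=5  a_k=2  p_k/q_k = 1025/48
(x₁, y₁) = (1025, 48);  1025² − 456·48² = 1 ✓

1025 48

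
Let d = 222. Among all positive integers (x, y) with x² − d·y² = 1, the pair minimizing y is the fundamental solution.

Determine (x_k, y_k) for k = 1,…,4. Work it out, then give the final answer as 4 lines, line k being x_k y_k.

149 10
44401 2980
13231349 888030
3942897601 264629960

√222 = [14; 1,8,1,28, …], period ℓ=4 (even) → k=3
k=0  a_k=14  p_k/q_k = 14/1
k=1  a_k=1  p_k/q_k = 15/1
k=2  a_k=8  p_k/q_k = 134/9
k=3  a_k=1  p_k/q_k = 149/10
fundamental: x₁=149, y₁=10  (since 22201 − 222·100 = 1)
(x_2, y_2) = (149·149 + 222·10·10, 149·10 + 10·149) = (44401, 2980)
(x_3, y_3) = (149·44401 + 222·10·2980, 149·2980 + 10·44401) = (13231349, 888030)
(x_4, y_4) = (149·13231349 + 222·10·888030, 149·888030 + 10·13231349) = (3942897601, 264629960)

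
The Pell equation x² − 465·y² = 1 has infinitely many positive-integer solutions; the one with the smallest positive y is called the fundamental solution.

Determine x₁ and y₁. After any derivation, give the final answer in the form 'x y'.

15871 736

[21; 1,1,3,2,2,2,3,1,1,42] for √465; ℓ=10 ⇒ convergent index 9
step 0: (21, 1)  from 21·(1,0) + (0,1)
step 1: (22, 1)  from 1·(21,1) + (1,0)
…
step 3: (151, 7)  from 3·(43,2) + (22,1)
step 4: (345, 16)  from 2·(151,7) + (43,2)
step 5: (841, 39)  from 2·(345,16) + (151,7)
…
step 7: (6922, 321)  from 3·(2027,94) + (841,39)
step 8: (8949, 415)  from 1·(6922,321) + (2027,94)
step 9: (15871, 736)  from 1·(8949,415) + (6922,321)
→ (15871, 736).  Check: 15871²=251888641, 465·736²=251888640, difference 1.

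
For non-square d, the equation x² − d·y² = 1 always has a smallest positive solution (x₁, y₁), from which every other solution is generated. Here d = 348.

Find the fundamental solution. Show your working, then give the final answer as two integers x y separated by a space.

[18; 1,1,1,8,1,1,1,36] for √348; ℓ=8 ⇒ convergent index 7
step 0: (18, 1)  from 18·(1,0) + (0,1)
step 1: (19, 1)  from 1·(18,1) + (1,0)
step 2: (37, 2)  from 1·(19,1) + (18,1)
…
step 5: (541, 29)  from 1·(485,26) + (56,3)
step 6: (1026, 55)  from 1·(541,29) + (485,26)
step 7: (1567, 84)  from 1·(1026,55) + (541,29)
→ (1567, 84).  Check: 1567²=2455489, 348·84²=2455488, difference 1.

1567 84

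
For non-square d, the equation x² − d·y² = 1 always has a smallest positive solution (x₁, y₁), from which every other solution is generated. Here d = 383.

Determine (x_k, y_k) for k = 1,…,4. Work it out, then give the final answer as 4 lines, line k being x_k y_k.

√383 = [19; 1,1,3,19,3,1,1,38, …], period ℓ=8 (even) → k=7
i=0: a=19 ⇒ p=19, q=1
…
i=2: a=1 ⇒ p=39, q=2
i=3: a=3 ⇒ p=137, q=7
i=4: a=19 ⇒ p=2642, q=135
i=5: a=3 ⇒ p=8063, q=412
i=6: a=1 ⇒ p=10705, q=547
i=7: a=1 ⇒ p=18768, q=959
→ (18768, 959).  Check: 18768²=352237824, 383·959²=352237823, difference 1.
k=2:  x_2 = 18768·18768+383·959·959 = 704475647,  y_2 = 18768·959+959·18768 = 35997024
k=3:  x_3 = 18768·704475647+383·959·35997024 = 26443197867024,  y_3 = 18768·35997024+959·704475647 = 1351184291905
k=4:  x_4 = 18768·26443197867024+383·959·1351184291905 = 992571874432137217,  y_4 = 18768·1351184291905+959·26443197867024 = 50718053544949056

18768 959
704475647 35997024
26443197867024 1351184291905
992571874432137217 50718053544949056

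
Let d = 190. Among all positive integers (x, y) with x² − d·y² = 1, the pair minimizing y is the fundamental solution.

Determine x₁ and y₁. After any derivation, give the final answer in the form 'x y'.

52021 3774

d=190: √d = [13; 1,3,1,1,1,…,3,1,26] (ℓ=14, even), read p_13/q_13
i=0: a=13 ⇒ p=13, q=1
i=1: a=1 ⇒ p=14, q=1
i=2: a=3 ⇒ p=55, q=4
i=3: a=1 ⇒ p=69, q=5
i=4: a=1 ⇒ p=124, q=9
i=5: a=1 ⇒ p=193, q=14
i=6: a=2 ⇒ p=510, q=37
i=7: a=2 ⇒ p=1213, q=88
i=8: a=2 ⇒ p=2936, q=213
i=9: a=1 ⇒ p=4149, q=301
i=10: a=1 ⇒ p=7085, q=514
i=11: a=1 ⇒ p=11234, q=815
i=12: a=3 ⇒ p=40787, q=2959
i=13: a=1 ⇒ p=52021, q=3774
→ (52021, 3774).  Check: 52021²=2706184441, 190·3774²=2706184440, difference 1.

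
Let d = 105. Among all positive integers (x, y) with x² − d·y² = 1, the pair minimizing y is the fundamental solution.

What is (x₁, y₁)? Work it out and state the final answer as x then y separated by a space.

d=105: √d = [10; 4,20] (ℓ=2, even), read p_1/q_1
k=0  a_k=10  p_k/q_k = 10/1
k=1  a_k=4  p_k/q_k = 41/4
fundamental: x₁=41, y₁=4  (since 1681 − 105·16 = 1)

41 4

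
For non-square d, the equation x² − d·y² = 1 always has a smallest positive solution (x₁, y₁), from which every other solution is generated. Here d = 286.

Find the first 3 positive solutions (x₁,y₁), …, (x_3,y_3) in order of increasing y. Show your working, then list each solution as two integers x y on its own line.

√286 → a₀=16, period (1,10,3,3,2,3,3,10,1,32); ℓ=10 even so k=9
i=0: a=16 ⇒ p=16, q=1
…
i=2: a=10 ⇒ p=186, q=11
…
i=4: a=3 ⇒ p=1911, q=113
i=5: a=2 ⇒ p=4397, q=260
…
i=8: a=10 ⇒ p=512132, q=30283
i=9: a=1 ⇒ p=561835, q=33222
fundamental: x₁=561835, y₁=33222  (since 315658567225 − 286·1103701284 = 1)
(x_2, y_2) = (561835·561835 + 286·33222·33222, 561835·33222 + 33222·561835) = (631317134449, 37330564740)
(x_3, y_3) = (561835·631317134449 + 286·33222·37330564740, 561835·37330564740 + 33222·631317134449) = (709392124465745995, 41947235681362578)

561835 33222
631317134449 37330564740
709392124465745995 41947235681362578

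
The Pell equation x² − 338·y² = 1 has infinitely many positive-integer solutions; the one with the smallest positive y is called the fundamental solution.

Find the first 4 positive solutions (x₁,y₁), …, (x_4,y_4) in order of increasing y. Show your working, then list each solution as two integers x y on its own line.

114243 6214
26102926097 1419812004
5964153172084899 324407165539730
1362725501650887306817 74122495624090936776

d=338: √d = [18; 2,1,1,2,36] (ℓ=5, odd), read p_9/q_9
a_0=18:  p_0=18·1+0=18,  q_0=18·0+1=1
…
a_4=2:  p_4=2·92+55=239,  q_4=2·5+3=13
a_5=36:  p_5=36·239+92=8696,  q_5=36·13+5=473
a_6=2:  p_6=2·8696+239=17631,  q_6=2·473+13=959
a_7=1:  p_7=1·17631+8696=26327,  q_7=1·959+473=1432
a_8=1:  p_8=1·26327+17631=43958,  q_8=1·1432+959=2391
a_9=2:  p_9=2·43958+26327=114243,  q_9=2·2391+1432=6214
fundamental: x₁=114243, y₁=6214  (since 13051463049 − 338·38613796 = 1)
(114243+6214√338)^2 = 26102926097 + 1419812004√338
(114243+6214√338)^3 = 5964153172084899 + 324407165539730√338
(114243+6214√338)^4 = 1362725501650887306817 + 74122495624090936776√338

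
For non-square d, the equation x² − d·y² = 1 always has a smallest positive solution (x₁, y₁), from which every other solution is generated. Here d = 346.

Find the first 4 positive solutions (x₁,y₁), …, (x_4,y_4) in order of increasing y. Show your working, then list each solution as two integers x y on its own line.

17299 930
598510801 32176140
20707276675699 1113230090790
716430357827323201 38515534648976280

d=346: √d = [18; 1,1,1,1,36] (ℓ=5, odd), read p_9/q_9
step 0: (18, 1)  from 18·(1,0) + (0,1)
…
step 3: (56, 3)  from 1·(37,2) + (19,1)
…
step 6: (3497, 188)  from 1·(3404,183) + (93,5)
…
step 8: (10398, 559)  from 1·(6901,371) + (3497,188)
step 9: (17299, 930)  from 1·(10398,559) + (6901,371)
fundamental: x₁=17299, y₁=930  (since 299255401 − 346·864900 = 1)
(x_2, y_2) = (17299·17299 + 346·930·930, 17299·930 + 930·17299) = (598510801, 32176140)
(x_3, y_3) = (17299·598510801 + 346·930·32176140, 17299·32176140 + 930·598510801) = (20707276675699, 1113230090790)
(x_4, y_4) = (17299·20707276675699 + 346·930·1113230090790, 17299·1113230090790 + 930·20707276675699) = (716430357827323201, 38515534648976280)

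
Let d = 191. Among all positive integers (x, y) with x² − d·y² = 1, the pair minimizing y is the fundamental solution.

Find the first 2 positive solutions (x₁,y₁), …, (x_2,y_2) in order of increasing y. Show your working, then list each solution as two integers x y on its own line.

√191 → a₀=13, period (1,4,1,1,3,…,4,1,26); ℓ=16 even so k=15
i=0: a=13 ⇒ p=13, q=1
i=1: a=1 ⇒ p=14, q=1
…
i=3: a=1 ⇒ p=83, q=6
i=4: a=1 ⇒ p=152, q=11
i=5: a=3 ⇒ p=539, q=39
…
i=8: a=13 ⇒ p=40217, q=2910
i=9: a=2 ⇒ p=83433, q=6037
…
i=11: a=3 ⇒ p=704682, q=50989
i=12: a=1 ⇒ p=911765, q=65973
i=13: a=1 ⇒ p=1616447, q=116962
i=14: a=4 ⇒ p=7377553, q=533821
i=15: a=1 ⇒ p=8994000, q=650783
→ (8994000, 650783).  Check: 8994000²=80892036000000, 191·650783²=80892035999999, difference 1.
(8994000+650783√191)^2 = 161784071999999 + 11706284604000√191

8994000 650783
161784071999999 11706284604000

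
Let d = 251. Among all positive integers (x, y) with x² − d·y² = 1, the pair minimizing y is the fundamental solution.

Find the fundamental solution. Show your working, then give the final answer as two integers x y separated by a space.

√251 → a₀=15, period (1,5,2,1,2,…,5,1,30); ℓ=14 even so k=13
a_0=15:  p_0=15·1+0=15,  q_0=15·0+1=1
…
a_3=2:  p_3=2·95+16=206,  q_3=2·6+1=13
a_4=1:  p_4=1·206+95=301,  q_4=1·13+6=19
…
a_7=15:  p_7=15·1917+808=29563,  q_7=15·121+51=1866
a_8=2:  p_8=2·29563+1917=61043,  q_8=2·1866+121=3853
a_9=2:  p_9=2·61043+29563=151649,  q_9=2·3853+1866=9572
a_10=1:  p_10=1·151649+61043=212692,  q_10=1·9572+3853=13425
…
a_12=5:  p_12=5·577033+212692=3097857,  q_12=5·36422+13425=195535
a_13=1:  p_13=1·3097857+577033=3674890,  q_13=1·195535+36422=231957
fundamental: x₁=3674890, y₁=231957  (since 13504816512100 − 251·53804049849 = 1)

3674890 231957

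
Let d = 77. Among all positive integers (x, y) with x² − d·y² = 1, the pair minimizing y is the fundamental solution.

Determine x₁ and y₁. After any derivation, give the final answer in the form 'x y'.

d=77: √d = [8; 1,3,2,3,1,16] (ℓ=6, even), read p_5/q_5
i=0: a=8 ⇒ p=8, q=1
i=1: a=1 ⇒ p=9, q=1
…
i=3: a=2 ⇒ p=79, q=9
i=4: a=3 ⇒ p=272, q=31
i=5: a=1 ⇒ p=351, q=40
(x₁, y₁) = (351, 40);  351² − 77·40² = 1 ✓

351 40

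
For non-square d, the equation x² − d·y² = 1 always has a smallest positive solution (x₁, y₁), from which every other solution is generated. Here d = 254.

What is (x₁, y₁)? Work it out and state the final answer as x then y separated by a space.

255 16

[15; 1,14,1,30] for √254; ℓ=4 ⇒ convergent index 3
a_0=15:  p_0=15·1+0=15,  q_0=15·0+1=1
a_1=1:  p_1=1·15+1=16,  q_1=1·1+0=1
a_2=14:  p_2=14·16+15=239,  q_2=14·1+1=15
a_3=1:  p_3=1·239+16=255,  q_3=1·15+1=16
fundamental: x₁=255, y₁=16  (since 65025 − 254·256 = 1)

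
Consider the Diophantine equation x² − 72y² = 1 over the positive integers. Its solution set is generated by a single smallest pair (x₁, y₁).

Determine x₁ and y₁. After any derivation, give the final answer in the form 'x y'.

17 2

[8; 2,16] for √72; ℓ=2 ⇒ convergent index 1
i=0: a=8 ⇒ p=8, q=1
i=1: a=2 ⇒ p=17, q=2
fundamental: x₁=17, y₁=2  (since 289 − 72·4 = 1)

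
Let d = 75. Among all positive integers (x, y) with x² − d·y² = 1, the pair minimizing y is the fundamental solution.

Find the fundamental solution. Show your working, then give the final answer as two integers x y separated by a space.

26 3

√75 = [8; 1,1,1,16, …], period ℓ=4 (even) → k=3
k=0  a_k=8  p_k/q_k = 8/1
…
k=2  a_k=1  p_k/q_k = 17/2
k=3  a_k=1  p_k/q_k = 26/3
(x₁, y₁) = (26, 3);  26² − 75·3² = 1 ✓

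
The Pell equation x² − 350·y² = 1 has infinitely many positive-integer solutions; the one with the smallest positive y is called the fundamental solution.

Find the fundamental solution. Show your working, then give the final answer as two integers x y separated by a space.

[18; 1,2,2,2,1,36] for √350; ℓ=6 ⇒ convergent index 5
i=0: a=18 ⇒ p=18, q=1
i=1: a=1 ⇒ p=19, q=1
i=2: a=2 ⇒ p=56, q=3
i=3: a=2 ⇒ p=131, q=7
i=4: a=2 ⇒ p=318, q=17
i=5: a=1 ⇒ p=449, q=24
→ (449, 24).  Check: 449²=201601, 350·24²=201600, difference 1.

449 24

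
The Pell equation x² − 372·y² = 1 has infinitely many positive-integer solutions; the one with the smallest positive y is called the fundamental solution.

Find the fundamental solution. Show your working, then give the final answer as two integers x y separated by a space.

d=372: √d = [19; 3,2,12,2,3,38] (ℓ=6, even), read p_5/q_5
step 0: (19, 1)  from 19·(1,0) + (0,1)
…
step 2: (135, 7)  from 2·(58,3) + (19,1)
…
step 4: (3491, 181)  from 2·(1678,87) + (135,7)
step 5: (12151, 630)  from 3·(3491,181) + (1678,87)
(x₁, y₁) = (12151, 630);  12151² − 372·630² = 1 ✓

12151 630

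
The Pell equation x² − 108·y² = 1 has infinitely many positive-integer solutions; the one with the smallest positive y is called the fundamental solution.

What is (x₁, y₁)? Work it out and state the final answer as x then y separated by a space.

1351 130

[10; 2,1,1,4,1,1,2,20] for √108; ℓ=8 ⇒ convergent index 7
k=0  a_k=10  p_k/q_k = 10/1
…
k=2  a_k=1  p_k/q_k = 31/3
…
k=4  a_k=4  p_k/q_k = 239/23
k=5  a_k=1  p_k/q_k = 291/28
k=6  a_k=1  p_k/q_k = 530/51
k=7  a_k=2  p_k/q_k = 1351/130
→ (1351, 130).  Check: 1351²=1825201, 108·130²=1825200, difference 1.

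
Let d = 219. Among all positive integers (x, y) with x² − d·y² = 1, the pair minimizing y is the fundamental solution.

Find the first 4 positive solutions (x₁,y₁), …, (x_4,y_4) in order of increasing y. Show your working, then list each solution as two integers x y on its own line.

74 5
10951 740
1620674 109515
239848801 16207480

√219 = [14; 1,3,1,28, …], period ℓ=4 (even) → k=3
i=0: a=14 ⇒ p=14, q=1
…
i=2: a=3 ⇒ p=59, q=4
i=3: a=1 ⇒ p=74, q=5
fundamental: x₁=74, y₁=5  (since 5476 − 219·25 = 1)
n=2: (74,5)∘(74,5) = (74·74+219·5·5, 74·5+5·74) = (10951,740)
n=3: (10951,740)∘(74,5) = (74·10951+219·5·740, 74·740+5·10951) = (1620674,109515)
n=4: (1620674,109515)∘(74,5) = (74·1620674+219·5·109515, 74·109515+5·1620674) = (239848801,16207480)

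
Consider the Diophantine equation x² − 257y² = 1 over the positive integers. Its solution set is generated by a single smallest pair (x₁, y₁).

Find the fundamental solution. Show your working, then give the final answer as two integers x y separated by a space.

d=257: √d = [16; 32] (ℓ=1, odd), read p_1/q_1
k=0  a_k=16  p_k/q_k = 16/1
k=1  a_k=32  p_k/q_k = 513/32
fundamental: x₁=513, y₁=32  (since 263169 − 257·1024 = 1)

513 32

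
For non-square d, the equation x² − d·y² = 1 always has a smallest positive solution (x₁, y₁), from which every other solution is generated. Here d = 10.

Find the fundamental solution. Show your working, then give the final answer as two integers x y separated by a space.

19 6

√10 = [3; 6, …], period ℓ=1 (odd) → k=1
step 0: (3, 1)  from 3·(1,0) + (0,1)
step 1: (19, 6)  from 6·(3,1) + (1,0)
fundamental: x₁=19, y₁=6  (since 361 − 10·36 = 1)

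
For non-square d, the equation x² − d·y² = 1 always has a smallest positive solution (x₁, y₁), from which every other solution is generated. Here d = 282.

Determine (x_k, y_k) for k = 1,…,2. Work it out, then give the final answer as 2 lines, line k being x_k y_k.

√282 → a₀=16, period (1,3,1,4,1,3,1,32); ℓ=8 even so k=7
i=0: a=16 ⇒ p=16, q=1
i=1: a=1 ⇒ p=17, q=1
i=2: a=3 ⇒ p=67, q=4
…
i=4: a=4 ⇒ p=403, q=24
…
i=6: a=3 ⇒ p=1864, q=111
i=7: a=1 ⇒ p=2351, q=140
fundamental: x₁=2351, y₁=140  (since 5527201 − 282·19600 = 1)
(2351+140√282)^2 = 11054401 + 658280√282

2351 140
11054401 658280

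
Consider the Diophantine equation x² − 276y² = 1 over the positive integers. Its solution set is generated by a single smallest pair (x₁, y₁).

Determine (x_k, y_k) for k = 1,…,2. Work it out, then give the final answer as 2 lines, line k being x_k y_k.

[16; 1,1,1,1,2,2,2,1,1,1,1,32] for √276; ℓ=12 ⇒ convergent index 11
i=0: a=16 ⇒ p=16, q=1
…
i=2: a=1 ⇒ p=33, q=2
i=3: a=1 ⇒ p=50, q=3
i=4: a=1 ⇒ p=83, q=5
i=5: a=2 ⇒ p=216, q=13
i=6: a=2 ⇒ p=515, q=31
i=7: a=2 ⇒ p=1246, q=75
i=8: a=1 ⇒ p=1761, q=106
i=9: a=1 ⇒ p=3007, q=181
i=10: a=1 ⇒ p=4768, q=287
i=11: a=1 ⇒ p=7775, q=468
(x₁, y₁) = (7775, 468);  7775² − 276·468² = 1 ✓
(x_2, y_2) = (7775·7775 + 276·468·468, 7775·468 + 468·7775) = (120901249, 7277400)

7775 468
120901249 7277400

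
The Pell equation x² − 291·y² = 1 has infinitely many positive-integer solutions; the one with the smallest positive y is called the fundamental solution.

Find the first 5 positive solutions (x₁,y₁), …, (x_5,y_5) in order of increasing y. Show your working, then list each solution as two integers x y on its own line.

[17; 17,34] for √291; ℓ=2 ⇒ convergent index 1
a_0=17:  p_0=17·1+0=17,  q_0=17·0+1=1
a_1=17:  p_1=17·17+1=290,  q_1=17·1+0=17
(x₁, y₁) = (290, 17);  290² − 291·17² = 1 ✓
(x_2, y_2) = (290·290 + 291·17·17, 290·17 + 17·290) = (168199, 9860)
(x_3, y_3) = (290·168199 + 291·17·9860, 290·9860 + 17·168199) = (97555130, 5718783)
(x_4, y_4) = (290·97555130 + 291·17·5718783, 290·5718783 + 17·97555130) = (56581807201, 3316884280)
(x_5, y_5) = (290·56581807201 + 291·17·3316884280, 290·3316884280 + 17·56581807201) = (32817350621450, 1923787163617)

290 17
168199 9860
97555130 5718783
56581807201 3316884280
32817350621450 1923787163617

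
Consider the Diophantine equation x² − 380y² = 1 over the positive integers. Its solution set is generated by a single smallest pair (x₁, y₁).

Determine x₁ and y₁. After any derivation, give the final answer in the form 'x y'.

d=380: √d = [19; 2,38] (ℓ=2, even), read p_1/q_1
step 0: (19, 1)  from 19·(1,0) + (0,1)
step 1: (39, 2)  from 2·(19,1) + (1,0)
(x₁, y₁) = (39, 2);  39² − 380·2² = 1 ✓

39 2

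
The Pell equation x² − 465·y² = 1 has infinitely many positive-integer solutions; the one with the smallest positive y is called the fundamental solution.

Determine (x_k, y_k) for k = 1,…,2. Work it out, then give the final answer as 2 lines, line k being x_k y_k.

[21; 1,1,3,2,2,2,3,1,1,42] for √465; ℓ=10 ⇒ convergent index 9
i=0: a=21 ⇒ p=21, q=1
…
i=2: a=1 ⇒ p=43, q=2
i=3: a=3 ⇒ p=151, q=7
…
i=5: a=2 ⇒ p=841, q=39
i=6: a=2 ⇒ p=2027, q=94
…
i=8: a=1 ⇒ p=8949, q=415
i=9: a=1 ⇒ p=15871, q=736
→ (15871, 736).  Check: 15871²=251888641, 465·736²=251888640, difference 1.
(x_2, y_2) = (15871·15871 + 465·736·736, 15871·736 + 736·15871) = (503777281, 23362112)

15871 736
503777281 23362112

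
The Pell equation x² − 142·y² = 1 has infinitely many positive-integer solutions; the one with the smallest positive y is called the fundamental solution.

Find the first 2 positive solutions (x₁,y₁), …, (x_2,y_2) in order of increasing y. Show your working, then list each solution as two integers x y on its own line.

143 12
40897 3432

[11; 1,10,1,22] for √142; ℓ=4 ⇒ convergent index 3
k=0  a_k=11  p_k/q_k = 11/1
k=1  a_k=1  p_k/q_k = 12/1
k=2  a_k=10  p_k/q_k = 131/11
k=3  a_k=1  p_k/q_k = 143/12
→ (143, 12).  Check: 143²=20449, 142·12²=20448, difference 1.
n=2: (143,12)∘(143,12) = (143·143+142·12·12, 143·12+12·143) = (40897,3432)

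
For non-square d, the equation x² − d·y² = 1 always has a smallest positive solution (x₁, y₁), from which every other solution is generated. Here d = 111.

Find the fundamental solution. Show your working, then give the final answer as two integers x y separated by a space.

295 28

d=111: √d = [10; 1,1,6,1,1,20] (ℓ=6, even), read p_5/q_5
a_0=10:  p_0=10·1+0=10,  q_0=10·0+1=1
a_1=1:  p_1=1·10+1=11,  q_1=1·1+0=1
…
a_3=6:  p_3=6·21+11=137,  q_3=6·2+1=13
a_4=1:  p_4=1·137+21=158,  q_4=1·13+2=15
a_5=1:  p_5=1·158+137=295,  q_5=1·15+13=28
→ (295, 28).  Check: 295²=87025, 111·28²=87024, difference 1.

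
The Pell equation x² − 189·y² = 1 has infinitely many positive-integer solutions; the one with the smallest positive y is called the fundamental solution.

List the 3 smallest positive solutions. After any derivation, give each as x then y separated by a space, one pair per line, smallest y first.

√189 → a₀=13, period (1,2,1,26); ℓ=4 even so k=3
step 0: (13, 1)  from 13·(1,0) + (0,1)
…
step 2: (41, 3)  from 2·(14,1) + (13,1)
step 3: (55, 4)  from 1·(41,3) + (14,1)
(x₁, y₁) = (55, 4);  55² − 189·4² = 1 ✓
(55+4√189)^2 = 6049 + 440√189
(55+4√189)^3 = 665335 + 48396√189

55 4
6049 440
665335 48396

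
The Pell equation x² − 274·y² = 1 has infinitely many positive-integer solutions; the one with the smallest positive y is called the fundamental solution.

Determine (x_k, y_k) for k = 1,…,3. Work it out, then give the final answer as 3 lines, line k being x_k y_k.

3959299 239190
31352097142801 1894049455620
248264653730785753699 14998216231173381570

[16; 1,1,4,4,1,1,32] for √274; ℓ=7 ⇒ convergent index 13
step 0: (16, 1)  from 16·(1,0) + (0,1)
…
step 4: (629, 38)  from 4·(149,9) + (33,2)
step 5: (778, 47)  from 1·(629,38) + (149,9)
…
step 9: (93011, 5619)  from 1·(47209,2852) + (45802,2767)
…
step 11: (1770023, 106931)  from 4·(419253,25328) + (93011,5619)
step 12: (2189276, 132259)  from 1·(1770023,106931) + (419253,25328)
step 13: (3959299, 239190)  from 1·(2189276,132259) + (1770023,106931)
(x₁, y₁) = (3959299, 239190);  3959299² − 274·239190² = 1 ✓
(3959299+239190√274)^2 = 31352097142801 + 1894049455620√274
(3959299+239190√274)^3 = 248264653730785753699 + 14998216231173381570√274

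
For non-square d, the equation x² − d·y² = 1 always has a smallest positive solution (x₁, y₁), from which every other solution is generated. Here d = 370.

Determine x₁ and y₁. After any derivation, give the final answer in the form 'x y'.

213859 11118

d=370: √d = [19; 4,4,38] (ℓ=3, odd), read p_5/q_5
step 0: (19, 1)  from 19·(1,0) + (0,1)
step 1: (77, 4)  from 4·(19,1) + (1,0)
step 2: (327, 17)  from 4·(77,4) + (19,1)
…
step 4: (50339, 2617)  from 4·(12503,650) + (327,17)
step 5: (213859, 11118)  from 4·(50339,2617) + (12503,650)
→ (213859, 11118).  Check: 213859²=45735671881, 370·11118²=45735671880, difference 1.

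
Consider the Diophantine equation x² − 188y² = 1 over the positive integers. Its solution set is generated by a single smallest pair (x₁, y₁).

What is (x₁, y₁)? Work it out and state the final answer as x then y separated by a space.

4607 336

d=188: √d = [13; 1,2,2,6,2,2,1,26] (ℓ=8, even), read p_7/q_7
i=0: a=13 ⇒ p=13, q=1
…
i=2: a=2 ⇒ p=41, q=3
i=3: a=2 ⇒ p=96, q=7
…
i=6: a=2 ⇒ p=3277, q=239
i=7: a=1 ⇒ p=4607, q=336
fundamental: x₁=4607, y₁=336  (since 21224449 − 188·112896 = 1)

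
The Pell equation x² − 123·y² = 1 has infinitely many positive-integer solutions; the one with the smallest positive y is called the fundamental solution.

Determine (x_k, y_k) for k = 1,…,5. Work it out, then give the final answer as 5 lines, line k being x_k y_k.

√123 = [11; 11,22, …], period ℓ=2 (even) → k=1
i=0: a=11 ⇒ p=11, q=1
i=1: a=11 ⇒ p=122, q=11
→ (122, 11).  Check: 122²=14884, 123·11²=14883, difference 1.
(x_2, y_2) = (122·122 + 123·11·11, 122·11 + 11·122) = (29767, 2684)
(x_3, y_3) = (122·29767 + 123·11·2684, 122·2684 + 11·29767) = (7263026, 654885)
(x_4, y_4) = (122·7263026 + 123·11·654885, 122·654885 + 11·7263026) = (1772148577, 159789256)
(x_5, y_5) = (122·1772148577 + 123·11·159789256, 122·159789256 + 11·1772148577) = (432396989762, 38987923579)

122 11
29767 2684
7263026 654885
1772148577 159789256
432396989762 38987923579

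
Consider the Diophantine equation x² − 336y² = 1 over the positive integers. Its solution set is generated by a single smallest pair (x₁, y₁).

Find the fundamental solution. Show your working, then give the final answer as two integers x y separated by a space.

55 3

[18; 3,36] for √336; ℓ=2 ⇒ convergent index 1
step 0: (18, 1)  from 18·(1,0) + (0,1)
step 1: (55, 3)  from 3·(18,1) + (1,0)
fundamental: x₁=55, y₁=3  (since 3025 − 336·9 = 1)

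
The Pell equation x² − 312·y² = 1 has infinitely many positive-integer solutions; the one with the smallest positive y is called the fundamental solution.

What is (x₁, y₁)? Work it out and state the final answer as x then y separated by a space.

53 3

d=312: √d = [17; 1,1,1,34] (ℓ=4, even), read p_3/q_3
i=0: a=17 ⇒ p=17, q=1
i=1: a=1 ⇒ p=18, q=1
i=2: a=1 ⇒ p=35, q=2
i=3: a=1 ⇒ p=53, q=3
→ (53, 3).  Check: 53²=2809, 312·3²=2808, difference 1.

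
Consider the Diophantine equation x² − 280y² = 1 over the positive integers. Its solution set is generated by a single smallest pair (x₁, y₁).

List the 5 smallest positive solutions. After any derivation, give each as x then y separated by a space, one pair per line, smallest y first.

251 15
126001 7530
63252251 3780045
31752504001 1897575060
15939693756251 952578900075

d=280: √d = [16; 1,2,1,2,1,32] (ℓ=6, even), read p_5/q_5
k=0  a_k=16  p_k/q_k = 16/1
…
k=3  a_k=1  p_k/q_k = 67/4
k=4  a_k=2  p_k/q_k = 184/11
k=5  a_k=1  p_k/q_k = 251/15
→ (251, 15).  Check: 251²=63001, 280·15²=63000, difference 1.
k=2:  x_2 = 251·251+280·15·15 = 126001,  y_2 = 251·15+15·251 = 7530
k=3:  x_3 = 251·126001+280·15·7530 = 63252251,  y_3 = 251·7530+15·126001 = 3780045
k=4:  x_4 = 251·63252251+280·15·3780045 = 31752504001,  y_4 = 251·3780045+15·63252251 = 1897575060
k=5:  x_5 = 251·31752504001+280·15·1897575060 = 15939693756251,  y_5 = 251·1897575060+15·31752504001 = 952578900075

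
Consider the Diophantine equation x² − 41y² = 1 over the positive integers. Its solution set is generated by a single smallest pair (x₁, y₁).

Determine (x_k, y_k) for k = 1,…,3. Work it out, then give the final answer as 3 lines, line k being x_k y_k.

d=41: √d = [6; 2,2,12] (ℓ=3, odd), read p_5/q_5
i=0: a=6 ⇒ p=6, q=1
…
i=3: a=12 ⇒ p=397, q=62
i=4: a=2 ⇒ p=826, q=129
i=5: a=2 ⇒ p=2049, q=320
fundamental: x₁=2049, y₁=320  (since 4198401 − 41·102400 = 1)
n=2: (2049,320)∘(2049,320) = (2049·2049+41·320·320, 2049·320+320·2049) = (8396801,1311360)
n=3: (8396801,1311360)∘(2049,320) = (2049·8396801+41·320·1311360, 2049·1311360+320·8396801) = (34410088449,5373952960)

2049 320
8396801 1311360
34410088449 5373952960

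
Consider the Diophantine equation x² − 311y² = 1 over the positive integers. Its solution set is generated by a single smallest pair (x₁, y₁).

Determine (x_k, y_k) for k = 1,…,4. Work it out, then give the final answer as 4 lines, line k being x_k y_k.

16883880 957397
570130807708799 32329152120720
19252040283316857636360 1091683049815963029803
650098275797375082487964044801 36863691222253451430108430560

[17; 1,1,1,2,1,…,1,1,34] for √311; ℓ=16 ⇒ convergent index 15
k=0  a_k=17  p_k/q_k = 17/1
k=1  a_k=1  p_k/q_k = 18/1
k=2  a_k=1  p_k/q_k = 35/2
k=3  a_k=1  p_k/q_k = 53/3
k=4  a_k=2  p_k/q_k = 141/8
k=5  a_k=1  p_k/q_k = 194/11
k=6  a_k=6  p_k/q_k = 1305/74
k=7  a_k=3  p_k/q_k = 4109/233
k=8  a_k=17  p_k/q_k = 71158/4035
k=9  a_k=3  p_k/q_k = 217583/12338
…
k=11  a_k=1  p_k/q_k = 1594239/90401
k=12  a_k=2  p_k/q_k = 4565134/258865
k=13  a_k=1  p_k/q_k = 6159373/349266
k=14  a_k=1  p_k/q_k = 10724507/608131
k=15  a_k=1  p_k/q_k = 16883880/957397
→ (16883880, 957397).  Check: 16883880²=285065403854400, 311·957397²=285065403854399, difference 1.
(x_2, y_2) = (16883880·16883880 + 311·957397·957397, 16883880·957397 + 957397·16883880) = (570130807708799, 32329152120720)
(x_3, y_3) = (16883880·570130807708799 + 311·957397·32329152120720, 16883880·32329152120720 + 957397·570130807708799) = (19252040283316857636360, 1091683049815963029803)
(x_4, y_4) = (16883880·19252040283316857636360 + 311·957397·1091683049815963029803, 16883880·1091683049815963029803 + 957397·19252040283316857636360) = (650098275797375082487964044801, 36863691222253451430108430560)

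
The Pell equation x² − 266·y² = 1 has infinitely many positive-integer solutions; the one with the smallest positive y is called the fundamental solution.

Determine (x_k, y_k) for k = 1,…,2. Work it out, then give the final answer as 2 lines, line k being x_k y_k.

685 42
938449 57540

[16; 3,4,3,32] for √266; ℓ=4 ⇒ convergent index 3
i=0: a=16 ⇒ p=16, q=1
…
i=2: a=4 ⇒ p=212, q=13
i=3: a=3 ⇒ p=685, q=42
fundamental: x₁=685, y₁=42  (since 469225 − 266·1764 = 1)
(x_2, y_2) = (685·685 + 266·42·42, 685·42 + 42·685) = (938449, 57540)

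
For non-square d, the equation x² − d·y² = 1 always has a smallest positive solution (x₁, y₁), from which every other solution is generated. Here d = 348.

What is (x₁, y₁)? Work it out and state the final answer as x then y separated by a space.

√348 → a₀=18, period (1,1,1,8,1,1,1,36); ℓ=8 even so k=7
i=0: a=18 ⇒ p=18, q=1
i=1: a=1 ⇒ p=19, q=1
i=2: a=1 ⇒ p=37, q=2
i=3: a=1 ⇒ p=56, q=3
i=4: a=8 ⇒ p=485, q=26
…
i=6: a=1 ⇒ p=1026, q=55
i=7: a=1 ⇒ p=1567, q=84
→ (1567, 84).  Check: 1567²=2455489, 348·84²=2455488, difference 1.

1567 84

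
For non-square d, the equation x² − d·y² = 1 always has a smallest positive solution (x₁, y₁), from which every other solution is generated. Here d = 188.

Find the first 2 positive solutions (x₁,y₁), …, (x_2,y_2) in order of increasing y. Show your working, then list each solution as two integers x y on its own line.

4607 336
42448897 3095904

d=188: √d = [13; 1,2,2,6,2,2,1,26] (ℓ=8, even), read p_7/q_7
step 0: (13, 1)  from 13·(1,0) + (0,1)
…
step 5: (1330, 97)  from 2·(617,45) + (96,7)
step 6: (3277, 239)  from 2·(1330,97) + (617,45)
step 7: (4607, 336)  from 1·(3277,239) + (1330,97)
→ (4607, 336).  Check: 4607²=21224449, 188·336²=21224448, difference 1.
n=2: (4607,336)∘(4607,336) = (4607·4607+188·336·336, 4607·336+336·4607) = (42448897,3095904)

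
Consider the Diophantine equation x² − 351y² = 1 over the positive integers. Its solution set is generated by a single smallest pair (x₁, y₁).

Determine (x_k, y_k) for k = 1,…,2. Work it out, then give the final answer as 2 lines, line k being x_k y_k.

62425 3332
7793761249 416000200

√351 → a₀=18, period (1,2,1,3,2,2,2,3,1,2,1,36); ℓ=12 even so k=11
k=0  a_k=18  p_k/q_k = 18/1
k=1  a_k=1  p_k/q_k = 19/1
k=2  a_k=2  p_k/q_k = 56/3
k=3  a_k=1  p_k/q_k = 75/4
k=4  a_k=3  p_k/q_k = 281/15
…
k=9  a_k=1  p_k/q_k = 16543/883
k=10  a_k=2  p_k/q_k = 45882/2449
k=11  a_k=1  p_k/q_k = 62425/3332
fundamental: x₁=62425, y₁=3332  (since 3896880625 − 351·11102224 = 1)
n=2: (62425,3332)∘(62425,3332) = (62425·62425+351·3332·3332, 62425·3332+3332·62425) = (7793761249,416000200)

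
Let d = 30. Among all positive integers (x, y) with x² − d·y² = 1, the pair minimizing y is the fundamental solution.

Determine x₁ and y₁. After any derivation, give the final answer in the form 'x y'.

√30 = [5; 2,10, …], period ℓ=2 (even) → k=1
step 0: (5, 1)  from 5·(1,0) + (0,1)
step 1: (11, 2)  from 2·(5,1) + (1,0)
(x₁, y₁) = (11, 2);  11² − 30·2² = 1 ✓

11 2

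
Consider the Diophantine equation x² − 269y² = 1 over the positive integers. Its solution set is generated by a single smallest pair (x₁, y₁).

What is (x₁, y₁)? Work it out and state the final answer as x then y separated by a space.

13449 820

d=269: √d = [16; 2,2,32] (ℓ=3, odd), read p_5/q_5
i=0: a=16 ⇒ p=16, q=1
i=1: a=2 ⇒ p=33, q=2
i=2: a=2 ⇒ p=82, q=5
…
i=4: a=2 ⇒ p=5396, q=329
i=5: a=2 ⇒ p=13449, q=820
fundamental: x₁=13449, y₁=820  (since 180875601 − 269·672400 = 1)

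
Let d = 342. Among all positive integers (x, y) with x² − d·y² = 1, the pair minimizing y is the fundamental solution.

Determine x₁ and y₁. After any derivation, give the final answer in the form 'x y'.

37 2

[18; 2,36] for √342; ℓ=2 ⇒ convergent index 1
k=0  a_k=18  p_k/q_k = 18/1
k=1  a_k=2  p_k/q_k = 37/2
(x₁, y₁) = (37, 2);  37² − 342·2² = 1 ✓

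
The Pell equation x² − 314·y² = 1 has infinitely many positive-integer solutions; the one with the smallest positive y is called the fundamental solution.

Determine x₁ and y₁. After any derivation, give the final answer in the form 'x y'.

392499 22150

√314 = [17; 1,2,1,1,2,1,34, …], period ℓ=7 (odd) → k=13
i=0: a=17 ⇒ p=17, q=1
…
i=2: a=2 ⇒ p=53, q=3
i=3: a=1 ⇒ p=71, q=4
…
i=5: a=2 ⇒ p=319, q=18
…
i=8: a=1 ⇒ p=15824, q=893
…
i=11: a=1 ⇒ p=109882, q=6201
i=12: a=2 ⇒ p=282617, q=15949
i=13: a=1 ⇒ p=392499, q=22150
→ (392499, 22150).  Check: 392499²=154055465001, 314·22150²=154055465000, difference 1.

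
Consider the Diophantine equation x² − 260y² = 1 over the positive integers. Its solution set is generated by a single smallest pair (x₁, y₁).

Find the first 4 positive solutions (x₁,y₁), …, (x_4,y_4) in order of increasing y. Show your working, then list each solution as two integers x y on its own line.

129 8
33281 2064
8586369 532504
2215249921 137383968

√260 = [16; 8,32, …], period ℓ=2 (even) → k=1
i=0: a=16 ⇒ p=16, q=1
i=1: a=8 ⇒ p=129, q=8
fundamental: x₁=129, y₁=8  (since 16641 − 260·64 = 1)
(129+8√260)^2 = 33281 + 2064√260
(129+8√260)^3 = 8586369 + 532504√260
(129+8√260)^4 = 2215249921 + 137383968√260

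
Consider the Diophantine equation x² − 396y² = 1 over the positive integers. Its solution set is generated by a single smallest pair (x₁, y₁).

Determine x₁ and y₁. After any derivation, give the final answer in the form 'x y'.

√396 → a₀=19, period (1,8,1,38); ℓ=4 even so k=3
a_0=19:  p_0=19·1+0=19,  q_0=19·0+1=1
…
a_2=8:  p_2=8·20+19=179,  q_2=8·1+1=9
a_3=1:  p_3=1·179+20=199,  q_3=1·9+1=10
fundamental: x₁=199, y₁=10  (since 39601 − 396·100 = 1)

199 10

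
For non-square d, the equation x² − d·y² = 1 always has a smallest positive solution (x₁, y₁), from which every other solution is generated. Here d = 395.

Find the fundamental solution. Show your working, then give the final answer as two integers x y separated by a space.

159 8

[19; 1,6,1,38] for √395; ℓ=4 ⇒ convergent index 3
i=0: a=19 ⇒ p=19, q=1
…
i=2: a=6 ⇒ p=139, q=7
i=3: a=1 ⇒ p=159, q=8
(x₁, y₁) = (159, 8);  159² − 395·8² = 1 ✓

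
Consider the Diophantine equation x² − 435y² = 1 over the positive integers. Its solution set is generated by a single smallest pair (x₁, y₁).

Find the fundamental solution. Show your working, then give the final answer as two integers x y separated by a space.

[20; 1,5,1,40] for √435; ℓ=4 ⇒ convergent index 3
step 0: (20, 1)  from 20·(1,0) + (0,1)
…
step 2: (125, 6)  from 5·(21,1) + (20,1)
step 3: (146, 7)  from 1·(125,6) + (21,1)
fundamental: x₁=146, y₁=7  (since 21316 − 435·49 = 1)

146 7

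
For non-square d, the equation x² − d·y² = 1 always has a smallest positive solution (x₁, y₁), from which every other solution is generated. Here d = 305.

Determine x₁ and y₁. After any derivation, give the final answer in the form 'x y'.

489 28

[17; 2,6,2,34] for √305; ℓ=4 ⇒ convergent index 3
a_0=17:  p_0=17·1+0=17,  q_0=17·0+1=1
a_1=2:  p_1=2·17+1=35,  q_1=2·1+0=2
a_2=6:  p_2=6·35+17=227,  q_2=6·2+1=13
a_3=2:  p_3=2·227+35=489,  q_3=2·13+2=28
(x₁, y₁) = (489, 28);  489² − 305·28² = 1 ✓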